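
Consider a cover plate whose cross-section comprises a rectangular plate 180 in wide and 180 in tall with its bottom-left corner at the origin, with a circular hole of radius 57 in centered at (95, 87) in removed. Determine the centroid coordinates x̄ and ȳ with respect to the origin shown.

Part | A | x̄ᵢ | ȳᵢ | A·x̄ᵢ | A·ȳᵢ
plate | 32400.00 | 90.00 | 90.00 | 2916000.00 | 2916000.00
hole | -10207.03 | 95.00 | 87.00 | -969668.28 | -888012.00
Σ | 22192.97 |  |  | 1946331.72 | 2027988.00
x̄ = 1946331.72 / 22192.97 = 87.70 in
ȳ = 2027988.00 / 22192.97 = 91.38 in

x̄ = 87.70 in, ȳ = 91.38 in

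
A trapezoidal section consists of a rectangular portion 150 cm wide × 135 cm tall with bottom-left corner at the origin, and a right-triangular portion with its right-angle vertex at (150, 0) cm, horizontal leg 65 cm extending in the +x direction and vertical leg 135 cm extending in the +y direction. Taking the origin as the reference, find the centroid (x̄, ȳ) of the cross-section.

rectangular portion: A = 150 × 135 = 20250.00, centroid at (75.00, 67.50).
triangular portion: A = ½·65·135 = 4387.50, centroid at (171.67, 45.00).
ΣA = 24637.50 cm², ΣAx̄ = 2271937.50 cm³, ΣAȳ = 1564312.50 cm³.
x̄ = 2271937.50/24637.50 = 92.21 cm; ȳ = 1564312.50/24637.50 = 63.49 cm.

x̄ = 92.21 cm, ȳ = 63.49 cm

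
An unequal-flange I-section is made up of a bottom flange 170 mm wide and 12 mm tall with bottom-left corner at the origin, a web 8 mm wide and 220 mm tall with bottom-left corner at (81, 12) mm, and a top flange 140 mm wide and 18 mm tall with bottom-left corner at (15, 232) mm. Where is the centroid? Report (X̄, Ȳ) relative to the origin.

X̄ = 85.00 mm, Ȳ = 132.01 mm

bottom flange: A = 170 × 12 = 2040.00, centroid at (85.00, 6.00).
web: A = 8 × 220 = 1760.00, centroid at (85.00, 122.00).
top flange: A = 140 × 18 = 2520.00, centroid at (85.00, 241.00).
ΣA = 6320.00 mm²
ΣAX̄ = (2040.00)(85.00) + (1760.00)(85.00) + (2520.00)(85.00) = 537200.00 mm³
ΣAȲ = (2040.00)(6.00) + (1760.00)(122.00) + (2520.00)(241.00) = 834280.00 mm³
X̄ = 537200.00 / 6320.00 = 85.00 mm
Ȳ = 834280.00 / 6320.00 = 132.01 mm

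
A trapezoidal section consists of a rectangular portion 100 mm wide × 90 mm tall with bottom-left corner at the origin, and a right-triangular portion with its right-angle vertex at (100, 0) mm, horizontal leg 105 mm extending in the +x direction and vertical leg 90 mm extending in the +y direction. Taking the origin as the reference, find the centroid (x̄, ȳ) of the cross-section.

x̄ = 79.26 mm, ȳ = 39.84 mm

Part | A | x̄ᵢ | ȳᵢ | A·x̄ᵢ | A·ȳᵢ
rectangular portion | 9000.00 | 50.00 | 45.00 | 450000.00 | 405000.00
triangular portion | 4725.00 | 135.00 | 30.00 | 637875.00 | 141750.00
Σ | 13725.00 |  |  | 1087875.00 | 546750.00
x̄ = 1087875.00 / 13725.00 = 79.26 mm
ȳ = 546750.00 / 13725.00 = 39.84 mm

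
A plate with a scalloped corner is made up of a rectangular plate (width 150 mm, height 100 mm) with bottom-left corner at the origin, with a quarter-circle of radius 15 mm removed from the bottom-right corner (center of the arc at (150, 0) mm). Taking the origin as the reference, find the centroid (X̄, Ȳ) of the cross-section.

Part | A | x̄ᵢ | ȳᵢ | A·x̄ᵢ | A·ȳᵢ
plate | 15000.00 | 75.00 | 50.00 | 1125000.00 | 750000.00
removed quarter-circle | -176.71 | 143.63 | 6.37 | -25382.19 | -1125.00
Σ | 14823.29 |  |  | 1099617.81 | 748875.00
X̄ = 1099617.81 / 14823.29 = 74.18 mm
Ȳ = 748875.00 / 14823.29 = 50.52 mm

X̄ = 74.18 mm, Ȳ = 50.52 mm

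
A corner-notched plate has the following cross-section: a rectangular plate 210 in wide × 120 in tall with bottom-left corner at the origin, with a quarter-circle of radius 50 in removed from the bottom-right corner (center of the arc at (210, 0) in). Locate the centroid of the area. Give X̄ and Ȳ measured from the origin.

Part | A | x̄ᵢ | ȳᵢ | A·x̄ᵢ | A·ȳᵢ
plate | 25200.00 | 105.00 | 60.00 | 2646000.00 | 1512000.00
removed quarter-circle | -1963.50 | 188.78 | 21.22 | -370667.37 | -41666.67
Σ | 23236.50 |  |  | 2275332.63 | 1470333.33
X̄ = 2275332.63 / 23236.50 = 97.92 in
Ȳ = 1470333.33 / 23236.50 = 63.28 in

X̄ = 97.92 in, Ȳ = 63.28 in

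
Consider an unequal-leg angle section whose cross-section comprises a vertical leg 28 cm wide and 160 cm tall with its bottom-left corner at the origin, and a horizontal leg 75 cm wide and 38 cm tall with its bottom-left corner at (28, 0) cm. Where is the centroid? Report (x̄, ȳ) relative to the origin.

x̄ = 34.02 cm, ȳ = 56.28 cm

vertical leg: A = 28 × 160 = 4480.00, centroid at (14.00, 80.00).
horizontal leg: A = 75 × 38 = 2850.00, centroid at (65.50, 19.00).
ΣA = 7330.00 cm², ΣAx̄ = 249395.00 cm³, ΣAȳ = 412550.00 cm³.
x̄ = 249395.00/7330.00 = 34.02 cm; ȳ = 412550.00/7330.00 = 56.28 cm.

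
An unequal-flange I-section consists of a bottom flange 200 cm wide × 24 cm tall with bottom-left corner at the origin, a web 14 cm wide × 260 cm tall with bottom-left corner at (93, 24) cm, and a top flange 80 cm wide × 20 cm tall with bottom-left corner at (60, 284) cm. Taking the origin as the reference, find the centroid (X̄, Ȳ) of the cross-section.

X̄ = 100.00 cm, Ȳ = 108.42 cm

bottom flange: A = 200 × 24 = 4800.00, centroid at (100.00, 12.00).
web: A = 14 × 260 = 3640.00, centroid at (100.00, 154.00).
top flange: A = 80 × 20 = 1600.00, centroid at (100.00, 294.00).
ΣA = 10040.00 cm², ΣAX̄ = 1004000.00 cm³, ΣAȲ = 1088560.00 cm³.
X̄ = 1004000.00/10040.00 = 100.00 cm; Ȳ = 1088560.00/10040.00 = 108.42 cm.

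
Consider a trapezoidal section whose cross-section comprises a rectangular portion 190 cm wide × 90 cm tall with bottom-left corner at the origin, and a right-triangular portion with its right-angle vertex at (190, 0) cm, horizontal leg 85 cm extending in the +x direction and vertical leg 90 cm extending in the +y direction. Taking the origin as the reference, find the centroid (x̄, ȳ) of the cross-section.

x̄ = 117.54 cm, ȳ = 42.26 cm

Part | A | x̄ᵢ | ȳᵢ | A·x̄ᵢ | A·ȳᵢ
rectangular portion | 17100.00 | 95.00 | 45.00 | 1624500.00 | 769500.00
triangular portion | 3825.00 | 218.33 | 30.00 | 835125.00 | 114750.00
Σ | 20925.00 |  |  | 2459625.00 | 884250.00
x̄ = 2459625.00 / 20925.00 = 117.54 cm
ȳ = 884250.00 / 20925.00 = 42.26 cm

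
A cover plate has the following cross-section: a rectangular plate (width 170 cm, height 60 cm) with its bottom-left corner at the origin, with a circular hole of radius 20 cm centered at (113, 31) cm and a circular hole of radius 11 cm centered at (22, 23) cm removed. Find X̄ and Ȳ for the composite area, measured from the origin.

plate: A = 170 × 60 = 10200.00, centroid at (85.00, 30.00).
hole 1: A = −π·20² = -1256.64, centroid at (113.00, 31.00).
hole 2: A = −π·11² = -380.13, centroid at (22.00, 23.00).
ΣA = 8563.23 cm²
ΣAX̄ = (10200.00)(85.00) + (-1256.64)(113.00) + (-380.13)(22.00) = 716637.09 cm³
ΣAȲ = (10200.00)(30.00) + (-1256.64)(31.00) + (-380.13)(23.00) = 258301.20 cm³
X̄ = 716637.09 / 8563.23 = 83.69 cm
Ȳ = 258301.20 / 8563.23 = 30.16 cm

X̄ = 83.69 cm, Ȳ = 30.16 cm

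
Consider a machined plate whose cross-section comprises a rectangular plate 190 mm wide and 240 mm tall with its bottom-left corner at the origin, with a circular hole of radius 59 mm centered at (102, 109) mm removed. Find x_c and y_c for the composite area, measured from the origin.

plate: A = 190 × 240 = 45600.00, centroid at (95.00, 120.00).
hole: A = −π·59² = -10935.88, centroid at (102.00, 109.00).
ΣA = 34664.12 mm²
ΣAx_c = (45600.00)(95.00) + (-10935.88)(102.00) = 3216539.83 mm³
ΣAy_c = (45600.00)(120.00) + (-10935.88)(109.00) = 4279988.64 mm³
x_c = 3216539.83 / 34664.12 = 92.79 mm
y_c = 4279988.64 / 34664.12 = 123.47 mm

x_c = 92.79 mm, y_c = 123.47 mm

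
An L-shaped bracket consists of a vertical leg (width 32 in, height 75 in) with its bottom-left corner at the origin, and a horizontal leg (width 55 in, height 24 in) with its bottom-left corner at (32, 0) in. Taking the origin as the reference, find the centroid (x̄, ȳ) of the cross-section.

Part | A | x̄ᵢ | ȳᵢ | A·x̄ᵢ | A·ȳᵢ
vertical leg | 2400.00 | 16.00 | 37.50 | 38400.00 | 90000.00
horizontal leg | 1320.00 | 59.50 | 12.00 | 78540.00 | 15840.00
Σ | 3720.00 |  |  | 116940.00 | 105840.00
x̄ = 116940.00 / 3720.00 = 31.44 in
ȳ = 105840.00 / 3720.00 = 28.45 in

x̄ = 31.44 in, ȳ = 28.45 in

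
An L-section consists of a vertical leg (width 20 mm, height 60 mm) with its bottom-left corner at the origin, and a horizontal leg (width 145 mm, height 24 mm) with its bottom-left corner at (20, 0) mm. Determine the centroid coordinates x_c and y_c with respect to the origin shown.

vertical leg: A = 20 × 60 = 1200.00, centroid at (10.00, 30.00).
horizontal leg: A = 145 × 24 = 3480.00, centroid at (92.50, 12.00).
ΣA = 4680.00 mm², ΣAx_c = 333900.00 mm³, ΣAy_c = 77760.00 mm³.
x_c = 333900.00/4680.00 = 71.35 mm; y_c = 77760.00/4680.00 = 16.62 mm.

x_c = 71.35 mm, y_c = 16.62 mm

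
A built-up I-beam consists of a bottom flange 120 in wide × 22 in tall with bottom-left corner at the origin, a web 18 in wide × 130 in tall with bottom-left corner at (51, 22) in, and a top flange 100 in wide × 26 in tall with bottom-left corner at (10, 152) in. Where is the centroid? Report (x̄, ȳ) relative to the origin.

x̄ = 60.00 in, ȳ = 87.28 in

bottom flange: A = 120 × 22 = 2640.00, centroid at (60.00, 11.00).
web: A = 18 × 130 = 2340.00, centroid at (60.00, 87.00).
top flange: A = 100 × 26 = 2600.00, centroid at (60.00, 165.00).
ΣA = 7580.00 in²
ΣAx̄ = (2640.00)(60.00) + (2340.00)(60.00) + (2600.00)(60.00) = 454800.00 in³
ΣAȳ = (2640.00)(11.00) + (2340.00)(87.00) + (2600.00)(165.00) = 661620.00 in³
x̄ = 454800.00 / 7580.00 = 60.00 in
ȳ = 661620.00 / 7580.00 = 87.28 in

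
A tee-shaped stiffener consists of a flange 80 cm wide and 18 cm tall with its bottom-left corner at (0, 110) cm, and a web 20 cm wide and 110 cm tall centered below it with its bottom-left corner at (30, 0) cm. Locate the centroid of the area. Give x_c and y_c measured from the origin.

Part | A | x̄ᵢ | ȳᵢ | A·x̄ᵢ | A·ȳᵢ
web | 2200.00 | 40.00 | 55.00 | 88000.00 | 121000.00
flange | 1440.00 | 40.00 | 119.00 | 57600.00 | 171360.00
Σ | 3640.00 |  |  | 145600.00 | 292360.00
x_c = 145600.00 / 3640.00 = 40.00 cm
y_c = 292360.00 / 3640.00 = 80.32 cm

x_c = 40.00 cm, y_c = 80.32 cm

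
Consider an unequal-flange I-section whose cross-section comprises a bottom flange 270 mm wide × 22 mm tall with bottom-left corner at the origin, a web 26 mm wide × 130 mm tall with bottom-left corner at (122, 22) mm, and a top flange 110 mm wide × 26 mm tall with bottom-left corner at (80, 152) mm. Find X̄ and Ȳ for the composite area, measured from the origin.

bottom flange: A = 270 × 22 = 5940.00, centroid at (135.00, 11.00).
web: A = 26 × 130 = 3380.00, centroid at (135.00, 87.00).
top flange: A = 110 × 26 = 2860.00, centroid at (135.00, 165.00).
ΣA = 12180.00 mm²
ΣAX̄ = (5940.00)(135.00) + (3380.00)(135.00) + (2860.00)(135.00) = 1644300.00 mm³
ΣAȲ = (5940.00)(11.00) + (3380.00)(87.00) + (2860.00)(165.00) = 831300.00 mm³
X̄ = 1644300.00 / 12180.00 = 135.00 mm
Ȳ = 831300.00 / 12180.00 = 68.25 mm

X̄ = 135.00 mm, Ȳ = 68.25 mm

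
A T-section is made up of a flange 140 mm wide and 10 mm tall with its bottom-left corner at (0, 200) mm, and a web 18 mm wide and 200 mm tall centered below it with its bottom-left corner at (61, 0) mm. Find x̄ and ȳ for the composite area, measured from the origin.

x̄ = 70.00 mm, ȳ = 129.40 mm

web: A = 18 × 200 = 3600.00, centroid at (70.00, 100.00).
flange: A = 140 × 10 = 1400.00, centroid at (70.00, 205.00).
ΣA = 5000.00 mm², ΣAx̄ = 350000.00 mm³, ΣAȳ = 647000.00 mm³.
x̄ = 350000.00/5000.00 = 70.00 mm; ȳ = 647000.00/5000.00 = 129.40 mm.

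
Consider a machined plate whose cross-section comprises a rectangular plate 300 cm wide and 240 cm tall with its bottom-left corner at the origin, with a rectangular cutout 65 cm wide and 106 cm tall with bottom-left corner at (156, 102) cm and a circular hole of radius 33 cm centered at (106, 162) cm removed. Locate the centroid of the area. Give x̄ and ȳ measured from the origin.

plate: A = 300 × 240 = 72000.00, centroid at (150.00, 120.00).
hole 1: A = −(65 × 106) = -6890.00, centroid at (188.50, 155.00).
hole 2: A = −π·33² = -3421.19, centroid at (106.00, 162.00).
ΣA = 61688.81 cm², ΣAx̄ = 9138588.39 cm³, ΣAȳ = 7017816.51 cm³.
x̄ = 9138588.39/61688.81 = 148.14 cm; ȳ = 7017816.51/61688.81 = 113.76 cm.

x̄ = 148.14 cm, ȳ = 113.76 cm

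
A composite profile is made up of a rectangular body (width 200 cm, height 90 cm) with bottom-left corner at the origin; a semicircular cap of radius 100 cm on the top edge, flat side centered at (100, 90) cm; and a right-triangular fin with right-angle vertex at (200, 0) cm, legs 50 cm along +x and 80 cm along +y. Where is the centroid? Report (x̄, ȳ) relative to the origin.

rectangular body: A = 200 × 90 = 18000.00, centroid at (100.00, 45.00).
semicircular top: A = ½π·100² = 15707.96, centroid at (100.00, 132.44).
triangular fin: A = ½·50·80 = 2000.00, centroid at (216.67, 26.67).
ΣA = 35707.96 cm²
ΣAx̄ = (18000.00)(100.00) + (15707.96)(100.00) + (2000.00)(216.67) = 3804129.66 cm³
ΣAȳ = (18000.00)(45.00) + (15707.96)(132.44) + (2000.00)(26.67) = 2943716.69 cm³
x̄ = 3804129.66 / 35707.96 = 106.53 cm
ȳ = 2943716.69 / 35707.96 = 82.44 cm

x̄ = 106.53 cm, ȳ = 82.44 cm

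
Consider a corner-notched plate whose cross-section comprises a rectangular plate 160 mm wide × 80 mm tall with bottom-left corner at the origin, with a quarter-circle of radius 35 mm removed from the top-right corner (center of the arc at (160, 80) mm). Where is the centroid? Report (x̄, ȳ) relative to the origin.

plate: A = 160 × 80 = 12800.00, centroid at (80.00, 40.00).
removed quarter-circle: A = −¼π·35² = -962.11, centroid at (145.15, 65.15).
ΣA = 11837.89 mm²
ΣAx̄ = (12800.00)(80.00) + (-962.11)(145.15) = 884353.63 mm³
ΣAȳ = (12800.00)(40.00) + (-962.11)(65.15) = 449322.65 mm³
x̄ = 884353.63 / 11837.89 = 74.71 mm
ȳ = 449322.65 / 11837.89 = 37.96 mm

x̄ = 74.71 mm, ȳ = 37.96 mm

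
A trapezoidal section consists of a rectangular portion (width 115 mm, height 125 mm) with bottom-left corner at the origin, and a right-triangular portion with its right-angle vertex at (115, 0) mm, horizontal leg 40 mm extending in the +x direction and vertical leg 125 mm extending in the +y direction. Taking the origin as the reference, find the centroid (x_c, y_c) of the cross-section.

rectangular portion: A = 115 × 125 = 14375.00, centroid at (57.50, 62.50).
triangular portion: A = ½·40·125 = 2500.00, centroid at (128.33, 41.67).
ΣA = 16875.00 mm²
ΣAx_c = (14375.00)(57.50) + (2500.00)(128.33) = 1147395.83 mm³
ΣAy_c = (14375.00)(62.50) + (2500.00)(41.67) = 1002604.17 mm³
x_c = 1147395.83 / 16875.00 = 67.99 mm
y_c = 1002604.17 / 16875.00 = 59.41 mm

x_c = 67.99 mm, y_c = 59.41 mm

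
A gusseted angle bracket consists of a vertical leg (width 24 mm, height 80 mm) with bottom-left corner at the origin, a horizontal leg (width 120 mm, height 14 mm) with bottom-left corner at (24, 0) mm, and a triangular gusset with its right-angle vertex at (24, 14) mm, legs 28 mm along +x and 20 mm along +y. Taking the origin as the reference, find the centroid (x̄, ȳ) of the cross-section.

Part | A | x̄ᵢ | ȳᵢ | A·x̄ᵢ | A·ȳᵢ
vertical leg | 1920.00 | 12.00 | 40.00 | 23040.00 | 76800.00
horizontal leg | 1680.00 | 84.00 | 7.00 | 141120.00 | 11760.00
gusset | 280.00 | 33.33 | 20.67 | 9333.33 | 5786.67
Σ | 3880.00 |  |  | 173493.33 | 94346.67
x̄ = 173493.33 / 3880.00 = 44.71 mm
ȳ = 94346.67 / 3880.00 = 24.32 mm

x̄ = 44.71 mm, ȳ = 24.32 mm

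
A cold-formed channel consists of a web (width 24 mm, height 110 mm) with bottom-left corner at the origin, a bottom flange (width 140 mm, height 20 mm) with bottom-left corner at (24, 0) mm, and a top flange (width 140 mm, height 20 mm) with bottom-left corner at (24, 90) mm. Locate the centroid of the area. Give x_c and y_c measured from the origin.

x_c = 67.73 mm, y_c = 55.00 mm

Part | A | x̄ᵢ | ȳᵢ | A·x̄ᵢ | A·ȳᵢ
web | 2640.00 | 12.00 | 55.00 | 31680.00 | 145200.00
bottom flange | 2800.00 | 94.00 | 10.00 | 263200.00 | 28000.00
top flange | 2800.00 | 94.00 | 100.00 | 263200.00 | 280000.00
Σ | 8240.00 |  |  | 558080.00 | 453200.00
x_c = 558080.00 / 8240.00 = 67.73 mm
y_c = 453200.00 / 8240.00 = 55.00 mm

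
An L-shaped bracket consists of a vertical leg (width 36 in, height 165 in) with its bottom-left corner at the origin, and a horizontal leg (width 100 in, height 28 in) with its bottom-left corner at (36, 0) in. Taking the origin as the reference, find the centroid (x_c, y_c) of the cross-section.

x_c = 39.78 in, y_c = 60.55 in

vertical leg: A = 36 × 165 = 5940.00, centroid at (18.00, 82.50).
horizontal leg: A = 100 × 28 = 2800.00, centroid at (86.00, 14.00).
ΣA = 8740.00 in², ΣAx_c = 347720.00 in³, ΣAy_c = 529250.00 in³.
x_c = 347720.00/8740.00 = 39.78 in; y_c = 529250.00/8740.00 = 60.55 in.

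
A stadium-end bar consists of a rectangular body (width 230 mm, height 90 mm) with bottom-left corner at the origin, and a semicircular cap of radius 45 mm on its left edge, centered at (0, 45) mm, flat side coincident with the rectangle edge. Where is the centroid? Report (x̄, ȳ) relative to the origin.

x̄ = 97.14 mm, ȳ = 45.00 mm

Part | A | x̄ᵢ | ȳᵢ | A·x̄ᵢ | A·ȳᵢ
rectangular body | 20700.00 | 115.00 | 45.00 | 2380500.00 | 931500.00
semicircular end | 3180.86 | -19.10 | 45.00 | -60750.00 | 143138.82
Σ | 23880.86 |  |  | 2319750.00 | 1074638.82
x̄ = 2319750.00 / 23880.86 = 97.14 mm
ȳ = 1074638.82 / 23880.86 = 45.00 mm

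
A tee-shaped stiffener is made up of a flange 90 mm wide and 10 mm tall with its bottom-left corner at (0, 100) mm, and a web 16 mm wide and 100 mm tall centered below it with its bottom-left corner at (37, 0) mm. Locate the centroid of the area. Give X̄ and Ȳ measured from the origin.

web: A = 16 × 100 = 1600.00, centroid at (45.00, 50.00).
flange: A = 90 × 10 = 900.00, centroid at (45.00, 105.00).
ΣA = 2500.00 mm², ΣAX̄ = 112500.00 mm³, ΣAȲ = 174500.00 mm³.
X̄ = 112500.00/2500.00 = 45.00 mm; Ȳ = 174500.00/2500.00 = 69.80 mm.

X̄ = 45.00 mm, Ȳ = 69.80 mm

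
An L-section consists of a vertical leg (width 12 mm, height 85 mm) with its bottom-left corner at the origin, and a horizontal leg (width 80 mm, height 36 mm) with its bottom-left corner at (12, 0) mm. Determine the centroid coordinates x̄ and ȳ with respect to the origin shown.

vertical leg: A = 12 × 85 = 1020.00, centroid at (6.00, 42.50).
horizontal leg: A = 80 × 36 = 2880.00, centroid at (52.00, 18.00).
ΣA = 3900.00 mm², ΣAx̄ = 155880.00 mm³, ΣAȳ = 95190.00 mm³.
x̄ = 155880.00/3900.00 = 39.97 mm; ȳ = 95190.00/3900.00 = 24.41 mm.

x̄ = 39.97 mm, ȳ = 24.41 mm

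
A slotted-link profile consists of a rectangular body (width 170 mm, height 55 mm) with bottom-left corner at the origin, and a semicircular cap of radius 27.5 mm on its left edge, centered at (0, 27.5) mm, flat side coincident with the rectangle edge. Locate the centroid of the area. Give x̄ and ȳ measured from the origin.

Part | A | x̄ᵢ | ȳᵢ | A·x̄ᵢ | A·ȳᵢ
rectangular body | 9350.00 | 85.00 | 27.50 | 794750.00 | 257125.00
semicircular end | 1187.91 | -11.67 | 27.50 | -13864.58 | 32667.65
Σ | 10537.91 |  |  | 780885.42 | 289792.65
x̄ = 780885.42 / 10537.91 = 74.10 mm
ȳ = 289792.65 / 10537.91 = 27.50 mm

x̄ = 74.10 mm, ȳ = 27.50 mm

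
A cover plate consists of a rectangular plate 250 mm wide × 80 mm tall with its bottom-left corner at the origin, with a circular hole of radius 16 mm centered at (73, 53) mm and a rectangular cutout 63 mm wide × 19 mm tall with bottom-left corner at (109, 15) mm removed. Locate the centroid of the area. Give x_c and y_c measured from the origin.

Part | A | x̄ᵢ | ȳᵢ | A·x̄ᵢ | A·ȳᵢ
plate | 20000.00 | 125.00 | 40.00 | 2500000.00 | 800000.00
hole 1 | -804.25 | 73.00 | 53.00 | -58710.08 | -42625.13
hole 2 | -1197.00 | 140.50 | 24.50 | -168178.50 | -29326.50
Σ | 17998.75 |  |  | 2273111.42 | 728048.37
x_c = 2273111.42 / 17998.75 = 126.29 mm
y_c = 728048.37 / 17998.75 = 40.45 mm

x_c = 126.29 mm, y_c = 40.45 mm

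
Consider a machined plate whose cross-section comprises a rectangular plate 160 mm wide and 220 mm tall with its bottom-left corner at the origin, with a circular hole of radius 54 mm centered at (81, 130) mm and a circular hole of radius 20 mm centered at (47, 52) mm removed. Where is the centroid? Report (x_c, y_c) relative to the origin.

plate: A = 160 × 220 = 35200.00, centroid at (80.00, 110.00).
hole 1: A = −π·54² = -9160.88, centroid at (81.00, 130.00).
hole 2: A = −π·20² = -1256.64, centroid at (47.00, 52.00).
ΣA = 24782.48 mm²
ΣAx_c = (35200.00)(80.00) + (-9160.88)(81.00) + (-1256.64)(47.00) = 2014906.44 mm³
ΣAy_c = (35200.00)(110.00) + (-9160.88)(130.00) + (-1256.64)(52.00) = 2615739.93 mm³
x_c = 2014906.44 / 24782.48 = 81.30 mm
y_c = 2615739.93 / 24782.48 = 105.55 mm

x_c = 81.30 mm, y_c = 105.55 mm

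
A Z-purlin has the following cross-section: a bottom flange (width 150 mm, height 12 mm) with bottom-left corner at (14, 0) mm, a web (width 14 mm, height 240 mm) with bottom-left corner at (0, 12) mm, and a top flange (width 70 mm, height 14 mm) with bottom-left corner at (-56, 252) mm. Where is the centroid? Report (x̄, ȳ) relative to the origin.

bottom flange: A = 150 × 12 = 1800.00, centroid at (89.00, 6.00).
web: A = 14 × 240 = 3360.00, centroid at (7.00, 132.00).
top flange: A = 70 × 14 = 980.00, centroid at (-21.00, 259.00).
ΣA = 6140.00 mm²
ΣAx̄ = (1800.00)(89.00) + (3360.00)(7.00) + (980.00)(-21.00) = 163140.00 mm³
ΣAȳ = (1800.00)(6.00) + (3360.00)(132.00) + (980.00)(259.00) = 708140.00 mm³
x̄ = 163140.00 / 6140.00 = 26.57 mm
ȳ = 708140.00 / 6140.00 = 115.33 mm

x̄ = 26.57 mm, ȳ = 115.33 mm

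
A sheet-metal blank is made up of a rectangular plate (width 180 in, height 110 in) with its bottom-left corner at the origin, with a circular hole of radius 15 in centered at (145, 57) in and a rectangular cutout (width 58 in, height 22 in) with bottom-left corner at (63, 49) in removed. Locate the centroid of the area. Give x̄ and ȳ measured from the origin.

plate: A = 180 × 110 = 19800.00, centroid at (90.00, 55.00).
hole 1: A = −π·15² = -706.86, centroid at (145.00, 57.00).
hole 2: A = −(58 × 22) = -1276.00, centroid at (92.00, 60.00).
ΣA = 17817.14 in²
ΣAx̄ = (19800.00)(90.00) + (-706.86)(145.00) + (-1276.00)(92.00) = 1562113.54 in³
ΣAȳ = (19800.00)(55.00) + (-706.86)(57.00) + (-1276.00)(60.00) = 972149.07 in³
x̄ = 1562113.54 / 17817.14 = 87.67 in
ȳ = 972149.07 / 17817.14 = 54.56 in

x̄ = 87.67 in, ȳ = 54.56 in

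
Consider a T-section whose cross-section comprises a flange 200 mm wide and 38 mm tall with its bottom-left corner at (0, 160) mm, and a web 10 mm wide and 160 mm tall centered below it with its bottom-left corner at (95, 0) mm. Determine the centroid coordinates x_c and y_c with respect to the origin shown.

x_c = 100.00 mm, y_c = 161.78 mm

web: A = 10 × 160 = 1600.00, centroid at (100.00, 80.00).
flange: A = 200 × 38 = 7600.00, centroid at (100.00, 179.00).
ΣA = 9200.00 mm², ΣAx_c = 920000.00 mm³, ΣAy_c = 1488400.00 mm³.
x_c = 920000.00/9200.00 = 100.00 mm; y_c = 1488400.00/9200.00 = 161.78 mm.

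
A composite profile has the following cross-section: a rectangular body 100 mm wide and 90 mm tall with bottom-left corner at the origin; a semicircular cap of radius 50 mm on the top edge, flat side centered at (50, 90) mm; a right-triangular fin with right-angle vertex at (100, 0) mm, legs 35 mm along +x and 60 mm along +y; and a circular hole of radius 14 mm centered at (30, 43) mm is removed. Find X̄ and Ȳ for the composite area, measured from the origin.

X̄ = 55.77 mm, Ȳ = 62.59 mm

Part | A | x̄ᵢ | ȳᵢ | A·x̄ᵢ | A·ȳᵢ
rectangular body | 9000.00 | 50.00 | 45.00 | 450000.00 | 405000.00
semicircular top | 3926.99 | 50.00 | 111.22 | 196349.54 | 436762.51
triangular fin | 1050.00 | 111.67 | 20.00 | 117250.00 | 21000.00
hole | -615.75 | 30.00 | 43.00 | -18472.56 | -26477.34
Σ | 13361.24 |  |  | 745126.98 | 836285.16
X̄ = 745126.98 / 13361.24 = 55.77 mm
Ȳ = 836285.16 / 13361.24 = 62.59 mm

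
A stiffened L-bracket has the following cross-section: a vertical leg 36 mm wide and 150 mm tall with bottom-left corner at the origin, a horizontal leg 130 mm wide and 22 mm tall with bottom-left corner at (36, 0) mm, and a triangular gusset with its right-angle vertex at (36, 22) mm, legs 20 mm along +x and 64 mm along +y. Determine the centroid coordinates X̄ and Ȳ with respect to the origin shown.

Part | A | x̄ᵢ | ȳᵢ | A·x̄ᵢ | A·ȳᵢ
vertical leg | 5400.00 | 18.00 | 75.00 | 97200.00 | 405000.00
horizontal leg | 2860.00 | 101.00 | 11.00 | 288860.00 | 31460.00
gusset | 640.00 | 42.67 | 43.33 | 27306.67 | 27733.33
Σ | 8900.00 |  |  | 413366.67 | 464193.33
X̄ = 413366.67 / 8900.00 = 46.45 mm
Ȳ = 464193.33 / 8900.00 = 52.16 mm

X̄ = 46.45 mm, Ȳ = 52.16 mm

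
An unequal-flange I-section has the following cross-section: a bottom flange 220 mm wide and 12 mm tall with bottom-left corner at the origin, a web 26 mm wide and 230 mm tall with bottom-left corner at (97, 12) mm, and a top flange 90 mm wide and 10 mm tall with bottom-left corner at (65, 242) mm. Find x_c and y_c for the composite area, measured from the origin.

x_c = 110.00 mm, y_c = 104.79 mm

bottom flange: A = 220 × 12 = 2640.00, centroid at (110.00, 6.00).
web: A = 26 × 230 = 5980.00, centroid at (110.00, 127.00).
top flange: A = 90 × 10 = 900.00, centroid at (110.00, 247.00).
ΣA = 9520.00 mm²
ΣAx_c = (2640.00)(110.00) + (5980.00)(110.00) + (900.00)(110.00) = 1047200.00 mm³
ΣAy_c = (2640.00)(6.00) + (5980.00)(127.00) + (900.00)(247.00) = 997600.00 mm³
x_c = 1047200.00 / 9520.00 = 110.00 mm
y_c = 997600.00 / 9520.00 = 104.79 mm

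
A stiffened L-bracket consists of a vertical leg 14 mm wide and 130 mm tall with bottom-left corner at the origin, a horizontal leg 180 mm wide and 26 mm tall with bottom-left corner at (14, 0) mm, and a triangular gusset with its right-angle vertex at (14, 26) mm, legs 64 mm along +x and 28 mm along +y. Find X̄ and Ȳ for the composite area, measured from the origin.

X̄ = 71.81 mm, Ȳ = 28.50 mm

Part | A | x̄ᵢ | ȳᵢ | A·x̄ᵢ | A·ȳᵢ
vertical leg | 1820.00 | 7.00 | 65.00 | 12740.00 | 118300.00
horizontal leg | 4680.00 | 104.00 | 13.00 | 486720.00 | 60840.00
gusset | 896.00 | 35.33 | 35.33 | 31658.67 | 31658.67
Σ | 7396.00 |  |  | 531118.67 | 210798.67
X̄ = 531118.67 / 7396.00 = 71.81 mm
Ȳ = 210798.67 / 7396.00 = 28.50 mm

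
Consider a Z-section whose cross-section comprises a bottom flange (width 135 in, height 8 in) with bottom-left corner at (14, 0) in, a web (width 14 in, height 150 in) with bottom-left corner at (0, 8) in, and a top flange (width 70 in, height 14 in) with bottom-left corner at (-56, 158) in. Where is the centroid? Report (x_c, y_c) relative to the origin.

bottom flange: A = 135 × 8 = 1080.00, centroid at (81.50, 4.00).
web: A = 14 × 150 = 2100.00, centroid at (7.00, 83.00).
top flange: A = 70 × 14 = 980.00, centroid at (-21.00, 165.00).
ΣA = 4160.00 in²
ΣAx_c = (1080.00)(81.50) + (2100.00)(7.00) + (980.00)(-21.00) = 82140.00 in³
ΣAy_c = (1080.00)(4.00) + (2100.00)(83.00) + (980.00)(165.00) = 340320.00 in³
x_c = 82140.00 / 4160.00 = 19.75 in
y_c = 340320.00 / 4160.00 = 81.81 in

x_c = 19.75 in, y_c = 81.81 in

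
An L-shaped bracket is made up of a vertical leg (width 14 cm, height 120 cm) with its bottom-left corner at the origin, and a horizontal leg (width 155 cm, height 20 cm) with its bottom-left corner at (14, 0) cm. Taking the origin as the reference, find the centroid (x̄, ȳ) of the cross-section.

x̄ = 61.80 cm, ȳ = 27.57 cm

vertical leg: A = 14 × 120 = 1680.00, centroid at (7.00, 60.00).
horizontal leg: A = 155 × 20 = 3100.00, centroid at (91.50, 10.00).
ΣA = 4780.00 cm², ΣAx̄ = 295410.00 cm³, ΣAȳ = 131800.00 cm³.
x̄ = 295410.00/4780.00 = 61.80 cm; ȳ = 131800.00/4780.00 = 27.57 cm.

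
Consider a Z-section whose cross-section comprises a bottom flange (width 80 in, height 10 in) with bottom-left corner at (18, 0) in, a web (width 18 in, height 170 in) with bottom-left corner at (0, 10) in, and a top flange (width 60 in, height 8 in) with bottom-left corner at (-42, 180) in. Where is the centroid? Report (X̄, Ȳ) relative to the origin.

Part | A | x̄ᵢ | ȳᵢ | A·x̄ᵢ | A·ȳᵢ
bottom flange | 800.00 | 58.00 | 5.00 | 46400.00 | 4000.00
web | 3060.00 | 9.00 | 95.00 | 27540.00 | 290700.00
top flange | 480.00 | -12.00 | 184.00 | -5760.00 | 88320.00
Σ | 4340.00 |  |  | 68180.00 | 383020.00
X̄ = 68180.00 / 4340.00 = 15.71 in
Ȳ = 383020.00 / 4340.00 = 88.25 in

X̄ = 15.71 in, Ȳ = 88.25 in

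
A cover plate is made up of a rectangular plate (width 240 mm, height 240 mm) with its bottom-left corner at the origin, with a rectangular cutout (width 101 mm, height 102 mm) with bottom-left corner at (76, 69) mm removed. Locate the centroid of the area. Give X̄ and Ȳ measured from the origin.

X̄ = 118.58 mm, Ȳ = 120.00 mm

Part | A | x̄ᵢ | ȳᵢ | A·x̄ᵢ | A·ȳᵢ
plate | 57600.00 | 120.00 | 120.00 | 6912000.00 | 6912000.00
hole | -10302.00 | 126.50 | 120.00 | -1303203.00 | -1236240.00
Σ | 47298.00 |  |  | 5608797.00 | 5675760.00
X̄ = 5608797.00 / 47298.00 = 118.58 mm
Ȳ = 5675760.00 / 47298.00 = 120.00 mm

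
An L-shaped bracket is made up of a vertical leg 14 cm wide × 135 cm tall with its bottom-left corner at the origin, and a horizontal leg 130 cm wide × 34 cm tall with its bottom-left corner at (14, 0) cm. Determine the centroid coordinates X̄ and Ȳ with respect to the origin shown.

X̄ = 57.43 cm, Ȳ = 32.13 cm

vertical leg: A = 14 × 135 = 1890.00, centroid at (7.00, 67.50).
horizontal leg: A = 130 × 34 = 4420.00, centroid at (79.00, 17.00).
ΣA = 6310.00 cm², ΣAX̄ = 362410.00 cm³, ΣAȲ = 202715.00 cm³.
X̄ = 362410.00/6310.00 = 57.43 cm; Ȳ = 202715.00/6310.00 = 32.13 cm.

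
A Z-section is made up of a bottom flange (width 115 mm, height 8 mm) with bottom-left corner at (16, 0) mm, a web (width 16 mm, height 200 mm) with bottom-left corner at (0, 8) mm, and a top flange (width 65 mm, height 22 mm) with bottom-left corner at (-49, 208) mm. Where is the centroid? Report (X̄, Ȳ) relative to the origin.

X̄ = 12.55 mm, Ȳ = 119.36 mm

bottom flange: A = 115 × 8 = 920.00, centroid at (73.50, 4.00).
web: A = 16 × 200 = 3200.00, centroid at (8.00, 108.00).
top flange: A = 65 × 22 = 1430.00, centroid at (-16.50, 219.00).
ΣA = 5550.00 mm², ΣAX̄ = 69625.00 mm³, ΣAȲ = 662450.00 mm³.
X̄ = 69625.00/5550.00 = 12.55 mm; Ȳ = 662450.00/5550.00 = 119.36 mm.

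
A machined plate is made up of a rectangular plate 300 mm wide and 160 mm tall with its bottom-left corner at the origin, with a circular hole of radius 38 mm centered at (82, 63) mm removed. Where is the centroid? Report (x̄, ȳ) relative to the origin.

plate: A = 300 × 160 = 48000.00, centroid at (150.00, 80.00).
hole: A = −π·38² = -4536.46, centroid at (82.00, 63.00).
ΣA = 43463.54 mm², ΣAx̄ = 6828010.30 mm³, ΣAȳ = 3554203.03 mm³.
x̄ = 6828010.30/43463.54 = 157.10 mm; ȳ = 3554203.03/43463.54 = 81.77 mm.

x̄ = 157.10 mm, ȳ = 81.77 mm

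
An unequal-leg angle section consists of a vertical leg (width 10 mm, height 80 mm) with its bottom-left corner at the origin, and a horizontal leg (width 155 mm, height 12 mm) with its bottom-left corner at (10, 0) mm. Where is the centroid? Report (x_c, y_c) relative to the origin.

Part | A | x̄ᵢ | ȳᵢ | A·x̄ᵢ | A·ȳᵢ
vertical leg | 800.00 | 5.00 | 40.00 | 4000.00 | 32000.00
horizontal leg | 1860.00 | 87.50 | 6.00 | 162750.00 | 11160.00
Σ | 2660.00 |  |  | 166750.00 | 43160.00
x_c = 166750.00 / 2660.00 = 62.69 mm
y_c = 43160.00 / 2660.00 = 16.23 mm

x_c = 62.69 mm, y_c = 16.23 mm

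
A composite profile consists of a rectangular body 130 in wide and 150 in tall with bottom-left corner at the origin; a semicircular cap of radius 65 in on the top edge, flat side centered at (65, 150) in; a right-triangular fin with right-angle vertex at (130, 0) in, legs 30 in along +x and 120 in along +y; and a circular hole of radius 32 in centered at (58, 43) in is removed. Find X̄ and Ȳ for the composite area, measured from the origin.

rectangular body: A = 130 × 150 = 19500.00, centroid at (65.00, 75.00).
semicircular top: A = ½π·65² = 6636.61, centroid at (65.00, 177.59).
triangular fin: A = ½·30·120 = 1800.00, centroid at (140.00, 40.00).
hole: A = −π·32² = -3216.99, centroid at (58.00, 43.00).
ΣA = 24719.62 in²
ΣAX̄ = (19500.00)(65.00) + (6636.61)(65.00) + (1800.00)(140.00) + (-3216.99)(58.00) = 1764294.47 in³
ΣAȲ = (19500.00)(75.00) + (6636.61)(177.59) + (1800.00)(40.00) + (-3216.99)(43.00) = 2574744.90 in³
X̄ = 1764294.47 / 24719.62 = 71.37 in
Ȳ = 2574744.90 / 24719.62 = 104.16 in

X̄ = 71.37 in, Ȳ = 104.16 in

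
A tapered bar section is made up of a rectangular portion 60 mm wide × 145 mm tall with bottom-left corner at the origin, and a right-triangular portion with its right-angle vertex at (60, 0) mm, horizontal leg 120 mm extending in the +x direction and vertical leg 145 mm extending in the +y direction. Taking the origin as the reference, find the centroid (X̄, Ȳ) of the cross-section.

X̄ = 65.00 mm, Ȳ = 60.42 mm

rectangular portion: A = 60 × 145 = 8700.00, centroid at (30.00, 72.50).
triangular portion: A = ½·120·145 = 8700.00, centroid at (100.00, 48.33).
ΣA = 17400.00 mm², ΣAX̄ = 1131000.00 mm³, ΣAȲ = 1051250.00 mm³.
X̄ = 1131000.00/17400.00 = 65.00 mm; Ȳ = 1051250.00/17400.00 = 60.42 mm.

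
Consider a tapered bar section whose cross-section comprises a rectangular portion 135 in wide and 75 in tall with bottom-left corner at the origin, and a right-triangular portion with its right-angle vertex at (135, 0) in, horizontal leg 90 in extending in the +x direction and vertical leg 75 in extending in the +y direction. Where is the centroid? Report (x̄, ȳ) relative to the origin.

x̄ = 91.88 in, ȳ = 34.38 in

Part | A | x̄ᵢ | ȳᵢ | A·x̄ᵢ | A·ȳᵢ
rectangular portion | 10125.00 | 67.50 | 37.50 | 683437.50 | 379687.50
triangular portion | 3375.00 | 165.00 | 25.00 | 556875.00 | 84375.00
Σ | 13500.00 |  |  | 1240312.50 | 464062.50
x̄ = 1240312.50 / 13500.00 = 91.88 in
ȳ = 464062.50 / 13500.00 = 34.38 in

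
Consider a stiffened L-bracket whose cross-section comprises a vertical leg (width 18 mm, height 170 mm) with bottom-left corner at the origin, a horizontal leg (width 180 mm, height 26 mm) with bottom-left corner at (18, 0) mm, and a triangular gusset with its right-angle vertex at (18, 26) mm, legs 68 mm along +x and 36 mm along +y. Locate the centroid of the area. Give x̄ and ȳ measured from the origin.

x̄ = 65.01 mm, ȳ = 40.99 mm

vertical leg: A = 18 × 170 = 3060.00, centroid at (9.00, 85.00).
horizontal leg: A = 180 × 26 = 4680.00, centroid at (108.00, 13.00).
gusset: A = ½·68·36 = 1224.00, centroid at (40.67, 38.00).
ΣA = 8964.00 mm², ΣAx̄ = 582756.00 mm³, ΣAȳ = 367452.00 mm³.
x̄ = 582756.00/8964.00 = 65.01 mm; ȳ = 367452.00/8964.00 = 40.99 mm.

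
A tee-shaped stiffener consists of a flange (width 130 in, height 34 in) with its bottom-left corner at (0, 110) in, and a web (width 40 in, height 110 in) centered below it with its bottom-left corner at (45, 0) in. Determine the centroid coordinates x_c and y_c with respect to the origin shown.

web: A = 40 × 110 = 4400.00, centroid at (65.00, 55.00).
flange: A = 130 × 34 = 4420.00, centroid at (65.00, 127.00).
ΣA = 8820.00 in²
ΣAx_c = (4400.00)(65.00) + (4420.00)(65.00) = 573300.00 in³
ΣAy_c = (4400.00)(55.00) + (4420.00)(127.00) = 803340.00 in³
x_c = 573300.00 / 8820.00 = 65.00 in
y_c = 803340.00 / 8820.00 = 91.08 in

x_c = 65.00 in, y_c = 91.08 in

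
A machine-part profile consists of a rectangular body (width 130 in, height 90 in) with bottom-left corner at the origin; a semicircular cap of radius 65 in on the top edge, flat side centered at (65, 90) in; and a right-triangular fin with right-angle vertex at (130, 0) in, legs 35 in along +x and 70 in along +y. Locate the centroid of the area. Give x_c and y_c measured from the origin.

rectangular body: A = 130 × 90 = 11700.00, centroid at (65.00, 45.00).
semicircular top: A = ½π·65² = 6636.61, centroid at (65.00, 117.59).
triangular fin: A = ½·35·70 = 1225.00, centroid at (141.67, 23.33).
ΣA = 19561.61 in²
ΣAx_c = (11700.00)(65.00) + (6636.61)(65.00) + (1225.00)(141.67) = 1365421.61 in³
ΣAy_c = (11700.00)(45.00) + (6636.61)(117.59) + (1225.00)(23.33) = 1335461.97 in³
x_c = 1365421.61 / 19561.61 = 69.80 in
y_c = 1335461.97 / 19561.61 = 68.27 in

x_c = 69.80 in, y_c = 68.27 in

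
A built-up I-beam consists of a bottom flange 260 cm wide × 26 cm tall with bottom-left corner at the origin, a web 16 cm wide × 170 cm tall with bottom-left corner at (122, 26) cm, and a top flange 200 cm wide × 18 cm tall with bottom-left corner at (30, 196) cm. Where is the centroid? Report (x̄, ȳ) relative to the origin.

bottom flange: A = 260 × 26 = 6760.00, centroid at (130.00, 13.00).
web: A = 16 × 170 = 2720.00, centroid at (130.00, 111.00).
top flange: A = 200 × 18 = 3600.00, centroid at (130.00, 205.00).
ΣA = 13080.00 cm², ΣAx̄ = 1700400.00 cm³, ΣAȳ = 1127800.00 cm³.
x̄ = 1700400.00/13080.00 = 130.00 cm; ȳ = 1127800.00/13080.00 = 86.22 cm.

x̄ = 130.00 cm, ȳ = 86.22 cm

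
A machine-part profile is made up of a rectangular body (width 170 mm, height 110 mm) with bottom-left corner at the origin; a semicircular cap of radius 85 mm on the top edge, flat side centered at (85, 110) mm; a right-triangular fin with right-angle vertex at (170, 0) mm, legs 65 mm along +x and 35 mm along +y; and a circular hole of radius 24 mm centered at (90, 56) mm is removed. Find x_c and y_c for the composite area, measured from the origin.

x_c = 88.82 mm, y_c = 88.44 mm

rectangular body: A = 170 × 110 = 18700.00, centroid at (85.00, 55.00).
semicircular top: A = ½π·85² = 11349.00, centroid at (85.00, 146.08).
triangular fin: A = ½·65·35 = 1137.50, centroid at (191.67, 11.67).
hole: A = −π·24² = -1809.56, centroid at (90.00, 56.00).
ΣA = 29376.95 mm²
ΣAx_c = (18700.00)(85.00) + (11349.00)(85.00) + (1137.50)(191.67) + (-1809.56)(90.00) = 2609325.96 mm³
ΣAy_c = (18700.00)(55.00) + (11349.00)(146.08) + (1137.50)(11.67) + (-1809.56)(56.00) = 2598242.67 mm³
x_c = 2609325.96 / 29376.95 = 88.82 mm
y_c = 2598242.67 / 29376.95 = 88.44 mm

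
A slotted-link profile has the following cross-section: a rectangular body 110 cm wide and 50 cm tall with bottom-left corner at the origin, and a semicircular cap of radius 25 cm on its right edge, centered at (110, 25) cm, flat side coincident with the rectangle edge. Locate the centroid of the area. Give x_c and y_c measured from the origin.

x_c = 64.94 cm, y_c = 25.00 cm

rectangular body: A = 110 × 50 = 5500.00, centroid at (55.00, 25.00).
semicircular end: A = ½π·25² = 981.75, centroid at (120.61, 25.00).
ΣA = 6481.75 cm², ΣAx_c = 420908.91 cm³, ΣAy_c = 162043.69 cm³.
x_c = 420908.91/6481.75 = 64.94 cm; y_c = 162043.69/6481.75 = 25.00 cm.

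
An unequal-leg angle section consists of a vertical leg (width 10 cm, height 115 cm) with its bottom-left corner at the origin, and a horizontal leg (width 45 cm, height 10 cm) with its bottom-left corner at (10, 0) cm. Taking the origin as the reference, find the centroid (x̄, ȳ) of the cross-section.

x̄ = 12.73 cm, ȳ = 42.73 cm

vertical leg: A = 10 × 115 = 1150.00, centroid at (5.00, 57.50).
horizontal leg: A = 45 × 10 = 450.00, centroid at (32.50, 5.00).
ΣA = 1600.00 cm²
ΣAx̄ = (1150.00)(5.00) + (450.00)(32.50) = 20375.00 cm³
ΣAȳ = (1150.00)(57.50) + (450.00)(5.00) = 68375.00 cm³
x̄ = 20375.00 / 1600.00 = 12.73 cm
ȳ = 68375.00 / 1600.00 = 42.73 cm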